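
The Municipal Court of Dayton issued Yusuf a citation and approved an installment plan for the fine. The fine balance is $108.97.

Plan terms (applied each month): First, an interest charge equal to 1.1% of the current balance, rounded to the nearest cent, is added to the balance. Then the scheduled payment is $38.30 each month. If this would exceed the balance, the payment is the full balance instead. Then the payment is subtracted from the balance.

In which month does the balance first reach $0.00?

3

Month 1: opening $108.97; interest $1.20 → $110.17; payment $38.30; balance $71.87
Month 2: opening $71.87; interest $0.79 → $72.66; payment $38.30; balance $34.36
Month 3: opening $34.36; interest $0.38 → $34.74; payment $34.74; balance $0.00
Balance reaches $0.00 in month 3.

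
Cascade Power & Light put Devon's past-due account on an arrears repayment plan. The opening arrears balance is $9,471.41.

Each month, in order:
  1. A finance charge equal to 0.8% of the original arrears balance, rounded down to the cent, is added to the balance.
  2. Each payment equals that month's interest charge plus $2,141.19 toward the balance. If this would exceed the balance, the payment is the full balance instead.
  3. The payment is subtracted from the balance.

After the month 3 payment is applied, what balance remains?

$3,047.84

Month 1: $9,471.41 +$75.77 interest = $9,547.18; pay $2,216.96 → $7,330.22
Month 2: $7,330.22 +$75.77 interest = $7,405.99; pay $2,216.96 → $5,189.03
Month 3: $5,189.03 +$75.77 interest = $5,264.80; pay $2,216.96 → $3,047.84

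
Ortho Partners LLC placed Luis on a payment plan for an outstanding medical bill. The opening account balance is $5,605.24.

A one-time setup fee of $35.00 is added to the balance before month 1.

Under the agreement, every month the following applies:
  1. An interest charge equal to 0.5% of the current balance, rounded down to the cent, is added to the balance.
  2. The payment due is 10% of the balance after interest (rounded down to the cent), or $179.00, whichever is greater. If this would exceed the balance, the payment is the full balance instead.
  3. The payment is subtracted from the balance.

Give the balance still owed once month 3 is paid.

$4,173.72

Month 1: opening $5,640.24; interest $28.20 → $5,668.44; payment $566.84; balance $5,101.60
Month 2: opening $5,101.60; interest $25.50 → $5,127.10; payment $512.71; balance $4,614.39
Month 3: opening $4,614.39; interest $23.07 → $4,637.46; payment $463.74; balance $4,173.72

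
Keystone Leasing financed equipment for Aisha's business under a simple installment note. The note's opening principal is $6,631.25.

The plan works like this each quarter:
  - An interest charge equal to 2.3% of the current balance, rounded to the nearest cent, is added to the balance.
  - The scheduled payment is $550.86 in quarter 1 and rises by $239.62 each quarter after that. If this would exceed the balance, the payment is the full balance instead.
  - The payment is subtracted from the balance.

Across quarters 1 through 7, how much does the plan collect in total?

# | Opening | Interest | Payment | End bal
1 | $6,631.25 | $152.52 | $550.86 | $6,232.91
2 | $6,232.91 | $143.36 | $790.48 | $5,585.79
3 | $5,585.79 | $128.47 | $1,030.10 | $4,684.16
4 | $4,684.16 | $107.74 | $1,269.72 | $3,522.18
5 | $3,522.18 | $81.01 | $1,509.34 | $2,093.85
6 | $2,093.85 | $48.16 | $1,748.96 | $393.05
7 | $393.05 | $9.04 | $402.09 | $0.00
Total paid: $7,301.55

$7,301.55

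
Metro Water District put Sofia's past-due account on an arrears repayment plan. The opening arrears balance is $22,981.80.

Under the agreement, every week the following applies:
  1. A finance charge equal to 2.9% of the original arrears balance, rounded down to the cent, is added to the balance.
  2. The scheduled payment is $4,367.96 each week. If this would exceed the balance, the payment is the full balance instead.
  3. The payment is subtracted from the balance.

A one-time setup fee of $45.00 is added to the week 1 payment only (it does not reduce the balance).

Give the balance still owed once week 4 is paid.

Week 1: opening $22,981.80; interest $666.47 → $23,648.27; payment $4,367.96 (+ $45.00 fee); balance $19,280.31
Week 2: opening $19,280.31; interest $666.47 → $19,946.78; payment $4,367.96; balance $15,578.82
Week 3: opening $15,578.82; interest $666.47 → $16,245.29; payment $4,367.96; balance $11,877.33
Week 4: opening $11,877.33; interest $666.47 → $12,543.80; payment $4,367.96; balance $8,175.84

$8,175.84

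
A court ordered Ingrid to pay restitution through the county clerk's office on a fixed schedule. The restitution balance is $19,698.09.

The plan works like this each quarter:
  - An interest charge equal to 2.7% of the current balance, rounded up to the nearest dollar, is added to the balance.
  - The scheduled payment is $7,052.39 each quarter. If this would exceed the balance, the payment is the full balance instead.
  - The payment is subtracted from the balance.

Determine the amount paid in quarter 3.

Quarter 1: opening $19,698.09; interest $532.00 → $20,230.09; payment $7,052.39; balance $13,177.70
Quarter 2: opening $13,177.70; interest $356.00 → $13,533.70; payment $7,052.39; balance $6,481.31
Quarter 3: opening $6,481.31; interest $175.00 → $6,656.31; payment $6,656.31; balance $0.00

$6,656.31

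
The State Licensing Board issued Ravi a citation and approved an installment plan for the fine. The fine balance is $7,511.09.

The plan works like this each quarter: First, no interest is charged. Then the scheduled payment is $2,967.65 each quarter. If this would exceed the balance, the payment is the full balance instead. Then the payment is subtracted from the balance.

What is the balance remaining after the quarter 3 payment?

$0.00

# | Opening | Payment | End bal
1 | $7,511.09 | $2,967.65 | $4,543.44
2 | $4,543.44 | $2,967.65 | $1,575.79
3 | $1,575.79 | $1,575.79 | $0.00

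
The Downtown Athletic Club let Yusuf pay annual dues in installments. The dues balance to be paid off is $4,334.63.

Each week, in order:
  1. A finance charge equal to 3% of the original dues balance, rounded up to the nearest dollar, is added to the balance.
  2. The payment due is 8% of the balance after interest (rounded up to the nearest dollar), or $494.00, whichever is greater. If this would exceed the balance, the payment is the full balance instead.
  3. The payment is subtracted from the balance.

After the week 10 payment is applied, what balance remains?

$704.63

Week 1: opening $4,334.63; interest $131.00 → $4,465.63; payment $494.00; balance $3,971.63
Week 2: opening $3,971.63; interest $131.00 → $4,102.63; payment $494.00; balance $3,608.63
Week 3: opening $3,608.63; interest $131.00 → $3,739.63; payment $494.00; balance $3,245.63
Week 4: opening $3,245.63; interest $131.00 → $3,376.63; payment $494.00; balance $2,882.63
Week 5: opening $2,882.63; interest $131.00 → $3,013.63; payment $494.00; balance $2,519.63
Week 6: opening $2,519.63; interest $131.00 → $2,650.63; payment $494.00; balance $2,156.63
Week 7: opening $2,156.63; interest $131.00 → $2,287.63; payment $494.00; balance $1,793.63
Week 8: opening $1,793.63; interest $131.00 → $1,924.63; payment $494.00; balance $1,430.63
Week 9: opening $1,430.63; interest $131.00 → $1,561.63; payment $494.00; balance $1,067.63
Week 10: opening $1,067.63; interest $131.00 → $1,198.63; payment $494.00; balance $704.63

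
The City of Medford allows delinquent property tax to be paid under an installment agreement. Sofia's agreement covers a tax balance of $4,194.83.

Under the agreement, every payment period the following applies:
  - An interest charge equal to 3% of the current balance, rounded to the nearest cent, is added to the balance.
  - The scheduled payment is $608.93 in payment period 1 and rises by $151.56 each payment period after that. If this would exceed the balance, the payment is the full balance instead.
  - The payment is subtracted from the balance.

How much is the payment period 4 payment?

$1,063.61

# | Opening | Interest | Payment | End bal
1 | $4,194.83 | $125.84 | $608.93 | $3,711.74
2 | $3,711.74 | $111.35 | $760.49 | $3,062.60
3 | $3,062.60 | $91.88 | $912.05 | $2,242.43
4 | $2,242.43 | $67.27 | $1,063.61 | $1,246.09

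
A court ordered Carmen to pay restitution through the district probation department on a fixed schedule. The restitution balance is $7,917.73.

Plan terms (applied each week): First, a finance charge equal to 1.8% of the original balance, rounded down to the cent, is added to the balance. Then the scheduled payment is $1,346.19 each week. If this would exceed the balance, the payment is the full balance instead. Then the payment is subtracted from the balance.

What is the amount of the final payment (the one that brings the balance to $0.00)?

$838.16

Week 1: opening $7,917.73; interest $142.51 → $8,060.24; payment $1,346.19; balance $6,714.05
Week 2: opening $6,714.05; interest $142.51 → $6,856.56; payment $1,346.19; balance $5,510.37
Week 3: opening $5,510.37; interest $142.51 → $5,652.88; payment $1,346.19; balance $4,306.69
Week 4: opening $4,306.69; interest $142.51 → $4,449.20; payment $1,346.19; balance $3,103.01
Week 5: opening $3,103.01; interest $142.51 → $3,245.52; payment $1,346.19; balance $1,899.33
Week 6: opening $1,899.33; interest $142.51 → $2,041.84; payment $1,346.19; balance $695.65
Week 7: opening $695.65; interest $142.51 → $838.16; payment $838.16; balance $0.00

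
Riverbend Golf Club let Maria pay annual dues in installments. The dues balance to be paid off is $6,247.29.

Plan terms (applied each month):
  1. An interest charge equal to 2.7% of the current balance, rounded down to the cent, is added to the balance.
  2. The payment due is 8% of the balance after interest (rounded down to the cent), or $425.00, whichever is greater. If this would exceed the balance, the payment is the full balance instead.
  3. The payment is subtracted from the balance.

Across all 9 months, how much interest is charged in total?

$1,212.40

Month 1: $6,247.29 +$168.67 interest = $6,415.96; pay $513.27 → $5,902.69
Month 2: $5,902.69 +$159.37 interest = $6,062.06; pay $484.96 → $5,577.10
Month 3: $5,577.10 +$150.58 interest = $5,727.68; pay $458.21 → $5,269.47
Month 4: $5,269.47 +$142.27 interest = $5,411.74; pay $432.93 → $4,978.81
Month 5: $4,978.81 +$134.42 interest = $5,113.23; pay $425.00 → $4,688.23
Month 6: $4,688.23 +$126.58 interest = $4,814.81; pay $425.00 → $4,389.81
Month 7: $4,389.81 +$118.52 interest = $4,508.33; pay $425.00 → $4,083.33
Month 8: $4,083.33 +$110.24 interest = $4,193.57; pay $425.00 → $3,768.57
Month 9: $3,768.57 +$101.75 interest = $3,870.32; pay $425.00 → $3,445.32
Total interest: $168.67 + $159.37 + $150.58 + $142.27 + $134.42 + $126.58 + $118.52 + $110.24 + $101.75 = $1,212.40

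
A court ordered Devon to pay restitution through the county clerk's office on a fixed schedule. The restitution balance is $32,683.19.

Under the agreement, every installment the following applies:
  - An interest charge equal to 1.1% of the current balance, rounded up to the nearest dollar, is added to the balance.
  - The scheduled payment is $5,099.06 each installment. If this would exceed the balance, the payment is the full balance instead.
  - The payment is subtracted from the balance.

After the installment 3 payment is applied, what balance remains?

$18,309.01

Installment 1: $32,683.19 +$360.00 interest = $33,043.19; pay $5,099.06 → $27,944.13
Installment 2: $27,944.13 +$308.00 interest = $28,252.13; pay $5,099.06 → $23,153.07
Installment 3: $23,153.07 +$255.00 interest = $23,408.07; pay $5,099.06 → $18,309.01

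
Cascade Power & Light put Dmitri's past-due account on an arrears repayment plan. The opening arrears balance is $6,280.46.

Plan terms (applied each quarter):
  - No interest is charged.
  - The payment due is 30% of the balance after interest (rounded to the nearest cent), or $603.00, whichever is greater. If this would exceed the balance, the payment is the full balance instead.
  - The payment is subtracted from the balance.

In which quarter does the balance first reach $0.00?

7

Quarter 1: opening $6,280.46; payment $1,884.14; balance $4,396.32
Quarter 2: opening $4,396.32; payment $1,318.90; balance $3,077.42
Quarter 3: opening $3,077.42; payment $923.23; balance $2,154.19
Quarter 4: opening $2,154.19; payment $646.26; balance $1,507.93
Quarter 5: opening $1,507.93; payment $603.00; balance $904.93
Quarter 6: opening $904.93; payment $603.00; balance $301.93
Quarter 7: opening $301.93; payment $301.93; balance $0.00
Balance reaches $0.00 in quarter 7.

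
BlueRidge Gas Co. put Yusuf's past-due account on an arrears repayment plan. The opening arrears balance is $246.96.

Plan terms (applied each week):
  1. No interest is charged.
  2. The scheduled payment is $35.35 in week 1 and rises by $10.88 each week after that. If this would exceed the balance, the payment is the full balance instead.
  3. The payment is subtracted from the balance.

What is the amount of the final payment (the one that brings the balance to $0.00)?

$40.28

Week 1: $246.96 − $35.35 → $211.61
Week 2: $211.61 − $46.23 → $165.38
Week 3: $165.38 − $57.11 → $108.27
Week 4: $108.27 − $67.99 → $40.28
Week 5: $40.28 − $40.28 → $0.00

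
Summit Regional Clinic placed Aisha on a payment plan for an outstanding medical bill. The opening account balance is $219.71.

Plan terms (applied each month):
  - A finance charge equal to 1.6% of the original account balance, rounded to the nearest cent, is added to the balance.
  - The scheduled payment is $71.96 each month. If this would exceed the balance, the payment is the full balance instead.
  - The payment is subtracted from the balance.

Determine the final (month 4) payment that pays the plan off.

$17.91

Month 1: $219.71 +$3.52 interest = $223.23; pay $71.96 → $151.27
Month 2: $151.27 +$3.52 interest = $154.79; pay $71.96 → $82.83
Month 3: $82.83 +$3.52 interest = $86.35; pay $71.96 → $14.39
Month 4: $14.39 +$3.52 interest = $17.91; pay $17.91 → $0.00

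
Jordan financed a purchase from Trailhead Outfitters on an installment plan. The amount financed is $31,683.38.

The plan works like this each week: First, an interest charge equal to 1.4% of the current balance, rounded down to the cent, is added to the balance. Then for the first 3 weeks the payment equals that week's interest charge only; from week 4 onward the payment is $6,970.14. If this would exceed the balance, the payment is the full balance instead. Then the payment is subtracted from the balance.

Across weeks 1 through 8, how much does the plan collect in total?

Week 1: $31,683.38 +$443.56 interest = $32,126.94; pay $443.56 → $31,683.38
Week 2: $31,683.38 +$443.56 interest = $32,126.94; pay $443.56 → $31,683.38
Week 3: $31,683.38 +$443.56 interest = $32,126.94; pay $443.56 → $31,683.38
Week 4: $31,683.38 +$443.56 interest = $32,126.94; pay $6,970.14 → $25,156.80
Week 5: $25,156.80 +$352.19 interest = $25,508.99; pay $6,970.14 → $18,538.85
Week 6: $18,538.85 +$259.54 interest = $18,798.39; pay $6,970.14 → $11,828.25
Week 7: $11,828.25 +$165.59 interest = $11,993.84; pay $6,970.14 → $5,023.70
Week 8: $5,023.70 +$70.33 interest = $5,094.03; pay $5,094.03 → $0.00
Total paid: $34,305.27

$34,305.27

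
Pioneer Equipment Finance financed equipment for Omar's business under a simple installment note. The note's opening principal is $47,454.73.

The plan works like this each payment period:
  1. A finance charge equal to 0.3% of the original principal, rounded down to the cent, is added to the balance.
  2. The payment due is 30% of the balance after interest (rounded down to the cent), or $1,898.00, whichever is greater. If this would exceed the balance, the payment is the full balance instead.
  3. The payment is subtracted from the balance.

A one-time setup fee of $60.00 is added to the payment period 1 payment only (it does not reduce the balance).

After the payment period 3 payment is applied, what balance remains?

Payment period 1: $47,454.73 +$142.36 interest = $47,597.09; pay $14,279.12 (+ $60.00 fee) → $33,317.97
Payment period 2: $33,317.97 +$142.36 interest = $33,460.33; pay $10,038.09 → $23,422.24
Payment period 3: $23,422.24 +$142.36 interest = $23,564.60; pay $7,069.38 → $16,495.22

$16,495.22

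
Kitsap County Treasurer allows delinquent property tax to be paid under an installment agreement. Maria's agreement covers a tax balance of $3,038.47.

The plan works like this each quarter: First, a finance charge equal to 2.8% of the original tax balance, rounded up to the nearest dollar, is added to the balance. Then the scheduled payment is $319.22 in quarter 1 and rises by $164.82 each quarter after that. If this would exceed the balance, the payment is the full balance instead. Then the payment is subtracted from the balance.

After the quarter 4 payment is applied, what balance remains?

Quarter 1: opening $3,038.47; interest $86.00 → $3,124.47; payment $319.22; balance $2,805.25
Quarter 2: opening $2,805.25; interest $86.00 → $2,891.25; payment $484.04; balance $2,407.21
Quarter 3: opening $2,407.21; interest $86.00 → $2,493.21; payment $648.86; balance $1,844.35
Quarter 4: opening $1,844.35; interest $86.00 → $1,930.35; payment $813.68; balance $1,116.67

$1,116.67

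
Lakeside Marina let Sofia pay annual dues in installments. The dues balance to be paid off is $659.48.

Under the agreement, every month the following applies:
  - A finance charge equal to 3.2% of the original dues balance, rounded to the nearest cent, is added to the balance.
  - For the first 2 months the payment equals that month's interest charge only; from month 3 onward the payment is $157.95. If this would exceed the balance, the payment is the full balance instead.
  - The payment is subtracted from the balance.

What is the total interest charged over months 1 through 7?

Month 1: opening $659.48; interest $21.10 → $680.58; payment $21.10; balance $659.48
Month 2: opening $659.48; interest $21.10 → $680.58; payment $21.10; balance $659.48
Month 3: opening $659.48; interest $21.10 → $680.58; payment $157.95; balance $522.63
Month 4: opening $522.63; interest $21.10 → $543.73; payment $157.95; balance $385.78
Month 5: opening $385.78; interest $21.10 → $406.88; payment $157.95; balance $248.93
Month 6: opening $248.93; interest $21.10 → $270.03; payment $157.95; balance $112.08
Month 7: opening $112.08; interest $21.10 → $133.18; payment $133.18; balance $0.00
Total interest: $21.10 + $21.10 + $21.10 + $21.10 + $21.10 + $21.10 + $21.10 = $147.70

$147.70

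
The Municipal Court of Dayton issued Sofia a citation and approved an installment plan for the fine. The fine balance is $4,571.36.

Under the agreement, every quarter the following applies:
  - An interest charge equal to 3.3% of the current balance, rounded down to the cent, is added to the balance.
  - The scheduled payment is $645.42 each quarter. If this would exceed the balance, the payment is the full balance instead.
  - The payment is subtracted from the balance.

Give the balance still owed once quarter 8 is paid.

$126.37

# | Opening | Interest | Payment | End bal
1 | $4,571.36 | $150.85 | $645.42 | $4,076.79
2 | $4,076.79 | $134.53 | $645.42 | $3,565.90
3 | $3,565.90 | $117.67 | $645.42 | $3,038.15
4 | $3,038.15 | $100.25 | $645.42 | $2,492.98
5 | $2,492.98 | $82.26 | $645.42 | $1,929.82
6 | $1,929.82 | $63.68 | $645.42 | $1,348.08
7 | $1,348.08 | $44.48 | $645.42 | $747.14
8 | $747.14 | $24.65 | $645.42 | $126.37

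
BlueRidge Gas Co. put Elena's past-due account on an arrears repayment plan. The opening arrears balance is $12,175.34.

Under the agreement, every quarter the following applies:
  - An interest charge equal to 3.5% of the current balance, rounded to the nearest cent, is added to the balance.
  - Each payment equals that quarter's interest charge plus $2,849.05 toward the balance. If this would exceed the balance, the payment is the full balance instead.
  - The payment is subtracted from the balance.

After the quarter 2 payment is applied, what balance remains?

# | Opening | Interest | Payment | End bal
1 | $12,175.34 | $426.14 | $3,275.19 | $9,326.29
2 | $9,326.29 | $326.42 | $3,175.47 | $6,477.24

$6,477.24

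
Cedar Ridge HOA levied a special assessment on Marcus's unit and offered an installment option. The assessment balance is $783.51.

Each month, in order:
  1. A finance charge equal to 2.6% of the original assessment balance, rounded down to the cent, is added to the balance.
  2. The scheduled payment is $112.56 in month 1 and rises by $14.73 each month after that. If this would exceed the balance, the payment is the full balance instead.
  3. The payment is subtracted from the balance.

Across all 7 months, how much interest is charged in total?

# | Opening | Interest | Payment | End bal
1 | $783.51 | $20.37 | $112.56 | $691.32
2 | $691.32 | $20.37 | $127.29 | $584.40
3 | $584.40 | $20.37 | $142.02 | $462.75
4 | $462.75 | $20.37 | $156.75 | $326.37
5 | $326.37 | $20.37 | $171.48 | $175.26
6 | $175.26 | $20.37 | $186.21 | $9.42
7 | $9.42 | $20.37 | $29.79 | $0.00
Total interest: $20.37 + $20.37 + $20.37 + $20.37 + $20.37 + $20.37 + $20.37 = $142.59

$142.59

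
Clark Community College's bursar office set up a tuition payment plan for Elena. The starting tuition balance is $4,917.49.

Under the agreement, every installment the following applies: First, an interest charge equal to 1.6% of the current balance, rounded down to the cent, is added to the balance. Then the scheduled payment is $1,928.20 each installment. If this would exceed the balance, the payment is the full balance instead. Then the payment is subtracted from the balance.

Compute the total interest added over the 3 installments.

$146.77

Installment 1: opening $4,917.49; interest $78.67 → $4,996.16; payment $1,928.20; balance $3,067.96
Installment 2: opening $3,067.96; interest $49.08 → $3,117.04; payment $1,928.20; balance $1,188.84
Installment 3: opening $1,188.84; interest $19.02 → $1,207.86; payment $1,207.86; balance $0.00
Total interest: $78.67 + $49.08 + $19.02 = $146.77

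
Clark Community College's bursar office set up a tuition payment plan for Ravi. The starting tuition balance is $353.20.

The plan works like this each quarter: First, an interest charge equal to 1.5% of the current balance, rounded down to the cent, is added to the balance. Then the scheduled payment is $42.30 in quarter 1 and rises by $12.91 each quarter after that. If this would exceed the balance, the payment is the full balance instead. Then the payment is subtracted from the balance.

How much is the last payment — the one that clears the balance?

Quarter 1: $353.20 +$5.29 interest = $358.49; pay $42.30 → $316.19
Quarter 2: $316.19 +$4.74 interest = $320.93; pay $55.21 → $265.72
Quarter 3: $265.72 +$3.98 interest = $269.70; pay $68.12 → $201.58
Quarter 4: $201.58 +$3.02 interest = $204.60; pay $81.03 → $123.57
Quarter 5: $123.57 +$1.85 interest = $125.42; pay $93.94 → $31.48
Quarter 6: $31.48 +$0.47 interest = $31.95; pay $31.95 → $0.00

$31.95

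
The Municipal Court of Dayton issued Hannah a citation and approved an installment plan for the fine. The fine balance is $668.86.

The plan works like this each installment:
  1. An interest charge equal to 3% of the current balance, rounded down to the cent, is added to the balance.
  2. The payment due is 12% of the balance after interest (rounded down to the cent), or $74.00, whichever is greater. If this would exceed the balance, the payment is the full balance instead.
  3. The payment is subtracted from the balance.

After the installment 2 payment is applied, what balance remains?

$549.50

Installment 1: opening $668.86; interest $20.06 → $688.92; payment $82.67; balance $606.25
Installment 2: opening $606.25; interest $18.18 → $624.43; payment $74.93; balance $549.50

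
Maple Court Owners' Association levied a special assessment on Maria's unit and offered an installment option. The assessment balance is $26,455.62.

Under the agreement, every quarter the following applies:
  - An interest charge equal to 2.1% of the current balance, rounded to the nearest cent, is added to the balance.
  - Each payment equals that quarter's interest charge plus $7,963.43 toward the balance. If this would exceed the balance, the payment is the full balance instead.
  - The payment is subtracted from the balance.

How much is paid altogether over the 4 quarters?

Quarter 1: opening $26,455.62; interest $555.57 → $27,011.19; payment $8,519.00; balance $18,492.19
Quarter 2: opening $18,492.19; interest $388.34 → $18,880.53; payment $8,351.77; balance $10,528.76
Quarter 3: opening $10,528.76; interest $221.10 → $10,749.86; payment $8,184.53; balance $2,565.33
Quarter 4: opening $2,565.33; interest $53.87 → $2,619.20; payment $2,619.20; balance $0.00
Total paid: $27,674.50

$27,674.50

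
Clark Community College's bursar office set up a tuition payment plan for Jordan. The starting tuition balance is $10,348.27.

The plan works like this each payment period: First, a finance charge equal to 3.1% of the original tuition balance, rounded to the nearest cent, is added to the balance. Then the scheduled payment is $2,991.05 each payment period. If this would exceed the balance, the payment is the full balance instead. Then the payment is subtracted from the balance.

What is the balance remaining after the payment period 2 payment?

$5,007.77

Payment period 1: $10,348.27 +$320.80 interest = $10,669.07; pay $2,991.05 → $7,678.02
Payment period 2: $7,678.02 +$320.80 interest = $7,998.82; pay $2,991.05 → $5,007.77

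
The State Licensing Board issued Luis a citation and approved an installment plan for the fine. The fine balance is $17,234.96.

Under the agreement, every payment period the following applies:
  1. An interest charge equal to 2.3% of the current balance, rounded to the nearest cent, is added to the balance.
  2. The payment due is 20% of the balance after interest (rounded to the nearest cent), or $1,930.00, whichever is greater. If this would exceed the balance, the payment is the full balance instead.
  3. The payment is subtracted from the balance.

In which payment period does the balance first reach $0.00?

Payment period 1: $17,234.96 +$396.40 interest = $17,631.36; pay $3,526.27 → $14,105.09
Payment period 2: $14,105.09 +$324.42 interest = $14,429.51; pay $2,885.90 → $11,543.61
Payment period 3: $11,543.61 +$265.50 interest = $11,809.11; pay $2,361.82 → $9,447.29
Payment period 4: $9,447.29 +$217.29 interest = $9,664.58; pay $1,932.92 → $7,731.66
Payment period 5: $7,731.66 +$177.83 interest = $7,909.49; pay $1,930.00 → $5,979.49
Payment period 6: $5,979.49 +$137.53 interest = $6,117.02; pay $1,930.00 → $4,187.02
Payment period 7: $4,187.02 +$96.30 interest = $4,283.32; pay $1,930.00 → $2,353.32
Payment period 8: $2,353.32 +$54.13 interest = $2,407.45; pay $1,930.00 → $477.45
Payment period 9: $477.45 +$10.98 interest = $488.43; pay $488.43 → $0.00
Balance reaches $0.00 in payment period 9.

9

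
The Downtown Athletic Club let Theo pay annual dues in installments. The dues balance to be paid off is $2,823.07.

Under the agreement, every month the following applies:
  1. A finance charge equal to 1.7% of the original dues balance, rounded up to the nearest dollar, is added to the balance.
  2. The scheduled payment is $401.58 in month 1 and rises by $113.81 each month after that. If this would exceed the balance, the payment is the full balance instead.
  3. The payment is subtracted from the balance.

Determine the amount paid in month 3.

$629.20

Month 1: opening $2,823.07; interest $48.00 → $2,871.07; payment $401.58; balance $2,469.49
Month 2: opening $2,469.49; interest $48.00 → $2,517.49; payment $515.39; balance $2,002.10
Month 3: opening $2,002.10; interest $48.00 → $2,050.10; payment $629.20; balance $1,420.90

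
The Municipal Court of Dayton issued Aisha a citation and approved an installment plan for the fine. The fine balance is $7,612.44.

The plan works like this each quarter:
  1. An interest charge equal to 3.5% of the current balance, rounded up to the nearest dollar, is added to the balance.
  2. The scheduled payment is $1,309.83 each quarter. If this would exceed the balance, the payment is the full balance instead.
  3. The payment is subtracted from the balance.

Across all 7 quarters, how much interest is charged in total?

$1,056.00

# | Opening | Interest | Payment | End bal
1 | $7,612.44 | $267.00 | $1,309.83 | $6,569.61
2 | $6,569.61 | $230.00 | $1,309.83 | $5,489.78
3 | $5,489.78 | $193.00 | $1,309.83 | $4,372.95
4 | $4,372.95 | $154.00 | $1,309.83 | $3,217.12
5 | $3,217.12 | $113.00 | $1,309.83 | $2,020.29
6 | $2,020.29 | $71.00 | $1,309.83 | $781.46
7 | $781.46 | $28.00 | $809.46 | $0.00
Total interest: $267.00 + $230.00 + $193.00 + $154.00 + $113.00 + $71.00 + $28.00 = $1,056.00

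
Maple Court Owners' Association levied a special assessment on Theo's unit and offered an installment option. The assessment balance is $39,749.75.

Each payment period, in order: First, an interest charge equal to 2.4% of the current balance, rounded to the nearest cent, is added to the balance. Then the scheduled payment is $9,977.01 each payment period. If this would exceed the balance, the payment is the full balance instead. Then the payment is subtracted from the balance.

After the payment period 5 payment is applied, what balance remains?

Payment period 1: opening $39,749.75; interest $953.99 → $40,703.74; payment $9,977.01; balance $30,726.73
Payment period 2: opening $30,726.73; interest $737.44 → $31,464.17; payment $9,977.01; balance $21,487.16
Payment period 3: opening $21,487.16; interest $515.69 → $22,002.85; payment $9,977.01; balance $12,025.84
Payment period 4: opening $12,025.84; interest $288.62 → $12,314.46; payment $9,977.01; balance $2,337.45
Payment period 5: opening $2,337.45; interest $56.10 → $2,393.55; payment $2,393.55; balance $0.00

$0.00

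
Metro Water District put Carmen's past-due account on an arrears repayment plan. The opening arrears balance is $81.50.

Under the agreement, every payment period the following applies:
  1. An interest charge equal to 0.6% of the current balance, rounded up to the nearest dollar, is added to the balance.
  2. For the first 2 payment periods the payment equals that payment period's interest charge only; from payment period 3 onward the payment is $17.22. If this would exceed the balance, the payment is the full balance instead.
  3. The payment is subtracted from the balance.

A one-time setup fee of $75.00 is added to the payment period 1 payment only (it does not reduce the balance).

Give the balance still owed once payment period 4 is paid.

$49.06

Payment period 1: $81.50 +$1.00 interest = $82.50; pay $1.00 (+ $75.00 fee) → $81.50
Payment period 2: $81.50 +$1.00 interest = $82.50; pay $1.00 → $81.50
Payment period 3: $81.50 +$1.00 interest = $82.50; pay $17.22 → $65.28
Payment period 4: $65.28 +$1.00 interest = $66.28; pay $17.22 → $49.06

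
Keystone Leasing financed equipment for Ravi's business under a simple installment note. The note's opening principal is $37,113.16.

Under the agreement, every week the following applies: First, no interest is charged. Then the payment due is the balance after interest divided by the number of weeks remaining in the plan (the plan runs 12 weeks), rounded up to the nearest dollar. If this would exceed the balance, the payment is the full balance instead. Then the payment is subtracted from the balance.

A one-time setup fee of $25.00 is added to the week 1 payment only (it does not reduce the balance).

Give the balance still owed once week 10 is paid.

Week 1: $37,113.16 − $3,093.00 (+ $25.00 fee) → $34,020.16
Week 2: $34,020.16 − $3,093.00 → $30,927.16
Week 3: $30,927.16 − $3,093.00 → $27,834.16
Week 4: $27,834.16 − $3,093.00 → $24,741.16
Week 5: $24,741.16 − $3,093.00 → $21,648.16
Week 6: $21,648.16 − $3,093.00 → $18,555.16
Week 7: $18,555.16 − $3,093.00 → $15,462.16
Week 8: $15,462.16 − $3,093.00 → $12,369.16
Week 9: $12,369.16 − $3,093.00 → $9,276.16
Week 10: $9,276.16 − $3,093.00 → $6,183.16

$6,183.16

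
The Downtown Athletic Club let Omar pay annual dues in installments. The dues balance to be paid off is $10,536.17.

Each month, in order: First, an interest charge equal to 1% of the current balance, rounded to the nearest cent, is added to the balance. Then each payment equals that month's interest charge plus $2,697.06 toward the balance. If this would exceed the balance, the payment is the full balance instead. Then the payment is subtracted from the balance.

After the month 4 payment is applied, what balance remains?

Month 1: $10,536.17 +$105.36 interest = $10,641.53; pay $2,802.42 → $7,839.11
Month 2: $7,839.11 +$78.39 interest = $7,917.50; pay $2,775.45 → $5,142.05
Month 3: $5,142.05 +$51.42 interest = $5,193.47; pay $2,748.48 → $2,444.99
Month 4: $2,444.99 +$24.45 interest = $2,469.44; pay $2,469.44 → $0.00

$0.00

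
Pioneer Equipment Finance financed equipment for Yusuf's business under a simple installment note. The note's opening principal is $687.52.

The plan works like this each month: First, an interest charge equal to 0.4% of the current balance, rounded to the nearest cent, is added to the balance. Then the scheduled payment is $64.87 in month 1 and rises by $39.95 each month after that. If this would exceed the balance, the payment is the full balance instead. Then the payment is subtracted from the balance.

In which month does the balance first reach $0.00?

5

Month 1: $687.52 +$2.75 interest = $690.27; pay $64.87 → $625.40
Month 2: $625.40 +$2.50 interest = $627.90; pay $104.82 → $523.08
Month 3: $523.08 +$2.09 interest = $525.17; pay $144.77 → $380.40
Month 4: $380.40 +$1.52 interest = $381.92; pay $184.72 → $197.20
Month 5: $197.20 +$0.79 interest = $197.99; pay $197.99 → $0.00
Balance reaches $0.00 in month 5.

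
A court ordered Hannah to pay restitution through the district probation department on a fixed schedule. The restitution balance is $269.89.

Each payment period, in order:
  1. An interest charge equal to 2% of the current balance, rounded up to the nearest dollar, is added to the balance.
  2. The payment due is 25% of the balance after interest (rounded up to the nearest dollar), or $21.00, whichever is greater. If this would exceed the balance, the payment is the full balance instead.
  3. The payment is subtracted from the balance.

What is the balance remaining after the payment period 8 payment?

Payment period 1: $269.89 +$6.00 interest = $275.89; pay $69.00 → $206.89
Payment period 2: $206.89 +$5.00 interest = $211.89; pay $53.00 → $158.89
Payment period 3: $158.89 +$4.00 interest = $162.89; pay $41.00 → $121.89
Payment period 4: $121.89 +$3.00 interest = $124.89; pay $32.00 → $92.89
Payment period 5: $92.89 +$2.00 interest = $94.89; pay $24.00 → $70.89
Payment period 6: $70.89 +$2.00 interest = $72.89; pay $21.00 → $51.89
Payment period 7: $51.89 +$2.00 interest = $53.89; pay $21.00 → $32.89
Payment period 8: $32.89 +$1.00 interest = $33.89; pay $21.00 → $12.89

$12.89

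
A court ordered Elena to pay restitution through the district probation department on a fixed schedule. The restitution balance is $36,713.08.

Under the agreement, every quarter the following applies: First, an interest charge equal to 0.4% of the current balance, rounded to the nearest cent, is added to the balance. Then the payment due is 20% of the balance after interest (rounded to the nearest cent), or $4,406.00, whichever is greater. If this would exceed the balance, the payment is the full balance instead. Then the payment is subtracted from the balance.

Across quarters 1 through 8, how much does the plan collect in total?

$37,279.20

Quarter 1: opening $36,713.08; interest $146.85 → $36,859.93; payment $7,371.99; balance $29,487.94
Quarter 2: opening $29,487.94; interest $117.95 → $29,605.89; payment $5,921.18; balance $23,684.71
Quarter 3: opening $23,684.71; interest $94.74 → $23,779.45; payment $4,755.89; balance $19,023.56
Quarter 4: opening $19,023.56; interest $76.09 → $19,099.65; payment $4,406.00; balance $14,693.65
Quarter 5: opening $14,693.65; interest $58.77 → $14,752.42; payment $4,406.00; balance $10,346.42
Quarter 6: opening $10,346.42; interest $41.39 → $10,387.81; payment $4,406.00; balance $5,981.81
Quarter 7: opening $5,981.81; interest $23.93 → $6,005.74; payment $4,406.00; balance $1,599.74
Quarter 8: opening $1,599.74; interest $6.40 → $1,606.14; payment $1,606.14; balance $0.00
Total paid: $37,279.20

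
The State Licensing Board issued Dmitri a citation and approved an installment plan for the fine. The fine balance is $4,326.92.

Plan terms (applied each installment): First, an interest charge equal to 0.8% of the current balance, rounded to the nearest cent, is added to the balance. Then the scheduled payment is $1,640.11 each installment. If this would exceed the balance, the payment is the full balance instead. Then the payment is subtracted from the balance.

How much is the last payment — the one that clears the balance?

$1,111.91

Installment 1: opening $4,326.92; interest $34.62 → $4,361.54; payment $1,640.11; balance $2,721.43
Installment 2: opening $2,721.43; interest $21.77 → $2,743.20; payment $1,640.11; balance $1,103.09
Installment 3: opening $1,103.09; interest $8.82 → $1,111.91; payment $1,111.91; balance $0.00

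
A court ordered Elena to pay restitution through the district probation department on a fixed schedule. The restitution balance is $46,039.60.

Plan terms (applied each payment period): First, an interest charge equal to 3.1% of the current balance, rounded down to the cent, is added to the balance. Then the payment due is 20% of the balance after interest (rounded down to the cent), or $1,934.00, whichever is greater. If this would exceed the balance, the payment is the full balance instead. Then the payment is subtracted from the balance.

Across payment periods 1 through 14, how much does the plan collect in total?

$53,469.57

# | Opening | Interest | Payment | End bal
1 | $46,039.60 | $1,427.22 | $9,493.36 | $37,973.46
2 | $37,973.46 | $1,177.17 | $7,830.12 | $31,320.51
3 | $31,320.51 | $970.93 | $6,458.28 | $25,833.16
4 | $25,833.16 | $800.82 | $5,326.79 | $21,307.19
5 | $21,307.19 | $660.52 | $4,393.54 | $17,574.17
6 | $17,574.17 | $544.79 | $3,623.79 | $14,495.17
7 | $14,495.17 | $449.35 | $2,988.90 | $11,955.62
8 | $11,955.62 | $370.62 | $2,465.24 | $9,861.00
9 | $9,861.00 | $305.69 | $2,033.33 | $8,133.36
10 | $8,133.36 | $252.13 | $1,934.00 | $6,451.49
11 | $6,451.49 | $199.99 | $1,934.00 | $4,717.48
12 | $4,717.48 | $146.24 | $1,934.00 | $2,929.72
13 | $2,929.72 | $90.82 | $1,934.00 | $1,086.54
14 | $1,086.54 | $33.68 | $1,120.22 | $0.00
Total paid: $53,469.57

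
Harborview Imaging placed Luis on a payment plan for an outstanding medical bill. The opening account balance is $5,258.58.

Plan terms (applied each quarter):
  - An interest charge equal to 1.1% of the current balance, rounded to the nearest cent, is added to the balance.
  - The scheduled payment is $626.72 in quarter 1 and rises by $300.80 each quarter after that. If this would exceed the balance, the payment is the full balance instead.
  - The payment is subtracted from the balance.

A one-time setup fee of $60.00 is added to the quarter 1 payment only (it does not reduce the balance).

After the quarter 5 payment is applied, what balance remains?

Quarter 1: $5,258.58 +$57.84 interest = $5,316.42; pay $626.72 (+ $60.00 fee) → $4,689.70
Quarter 2: $4,689.70 +$51.59 interest = $4,741.29; pay $927.52 → $3,813.77
Quarter 3: $3,813.77 +$41.95 interest = $3,855.72; pay $1,228.32 → $2,627.40
Quarter 4: $2,627.40 +$28.90 interest = $2,656.30; pay $1,529.12 → $1,127.18
Quarter 5: $1,127.18 +$12.40 interest = $1,139.58; pay $1,139.58 → $0.00

$0.00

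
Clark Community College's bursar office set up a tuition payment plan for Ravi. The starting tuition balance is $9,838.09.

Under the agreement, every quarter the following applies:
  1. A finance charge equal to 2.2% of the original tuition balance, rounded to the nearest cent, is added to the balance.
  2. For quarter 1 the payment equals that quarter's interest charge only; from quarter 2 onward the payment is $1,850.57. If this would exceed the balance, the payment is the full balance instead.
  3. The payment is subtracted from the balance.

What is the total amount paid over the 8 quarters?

Quarter 1: opening $9,838.09; interest $216.44 → $10,054.53; payment $216.44; balance $9,838.09
Quarter 2: opening $9,838.09; interest $216.44 → $10,054.53; payment $1,850.57; balance $8,203.96
Quarter 3: opening $8,203.96; interest $216.44 → $8,420.40; payment $1,850.57; balance $6,569.83
Quarter 4: opening $6,569.83; interest $216.44 → $6,786.27; payment $1,850.57; balance $4,935.70
Quarter 5: opening $4,935.70; interest $216.44 → $5,152.14; payment $1,850.57; balance $3,301.57
Quarter 6: opening $3,301.57; interest $216.44 → $3,518.01; payment $1,850.57; balance $1,667.44
Quarter 7: opening $1,667.44; interest $216.44 → $1,883.88; payment $1,850.57; balance $33.31
Quarter 8: opening $33.31; interest $216.44 → $249.75; payment $249.75; balance $0.00
Total paid: $11,569.61

$11,569.61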